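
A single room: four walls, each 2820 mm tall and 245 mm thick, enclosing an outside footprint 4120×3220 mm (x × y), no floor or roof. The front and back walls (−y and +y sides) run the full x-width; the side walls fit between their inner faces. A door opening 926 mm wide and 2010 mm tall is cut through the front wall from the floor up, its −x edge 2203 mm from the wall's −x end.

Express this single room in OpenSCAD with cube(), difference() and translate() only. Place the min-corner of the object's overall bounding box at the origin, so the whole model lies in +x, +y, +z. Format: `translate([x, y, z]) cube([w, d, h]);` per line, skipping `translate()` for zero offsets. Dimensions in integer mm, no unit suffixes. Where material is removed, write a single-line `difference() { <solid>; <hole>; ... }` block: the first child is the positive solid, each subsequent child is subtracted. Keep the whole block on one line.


difference() { cube([4120, 245, 2820]); translate([2203, 0, 0]) cube([926, 245, 2010]); }
translate([0, 2975, 0]) cube([4120, 245, 2820]);
translate([0, 245, 0]) cube([245, 2730, 2820]);
translate([3875, 245, 0]) cube([245, 2730, 2820]);


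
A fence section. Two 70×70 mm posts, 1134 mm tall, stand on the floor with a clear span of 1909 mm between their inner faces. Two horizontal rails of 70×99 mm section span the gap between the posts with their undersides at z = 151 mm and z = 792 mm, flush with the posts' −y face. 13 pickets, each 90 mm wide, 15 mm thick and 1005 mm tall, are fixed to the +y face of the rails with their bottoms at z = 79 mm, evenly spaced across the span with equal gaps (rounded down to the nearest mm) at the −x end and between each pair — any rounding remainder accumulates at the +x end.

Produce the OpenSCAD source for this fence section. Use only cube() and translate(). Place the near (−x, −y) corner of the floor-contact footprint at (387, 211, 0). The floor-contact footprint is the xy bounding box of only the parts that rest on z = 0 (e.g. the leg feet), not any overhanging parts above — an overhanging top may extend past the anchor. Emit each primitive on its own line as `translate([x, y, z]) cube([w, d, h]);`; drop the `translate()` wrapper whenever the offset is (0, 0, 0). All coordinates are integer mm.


translate([387, 211, 0]) cube([70, 70, 1134]);
translate([2366, 211, 0]) cube([70, 70, 1134]);
translate([457, 211, 151]) cube([1909, 70, 99]);
translate([457, 211, 792]) cube([1909, 70, 99]);
translate([509, 281, 79]) cube([90, 15, 1005]);
translate([651, 281, 79]) cube([90, 15, 1005]);
translate([793, 281, 79]) cube([90, 15, 1005]);
translate([935, 281, 79]) cube([90, 15, 1005]);
translate([1077, 281, 79]) cube([90, 15, 1005]);
translate([1219, 281, 79]) cube([90, 15, 1005]);
translate([1361, 281, 79]) cube([90, 15, 1005]);
translate([1503, 281, 79]) cube([90, 15, 1005]);
translate([1645, 281, 79]) cube([90, 15, 1005]);
translate([1787, 281, 79]) cube([90, 15, 1005]);
translate([1929, 281, 79]) cube([90, 15, 1005]);
translate([2071, 281, 79]) cube([90, 15, 1005]);
translate([2213, 281, 79]) cube([90, 15, 1005]);


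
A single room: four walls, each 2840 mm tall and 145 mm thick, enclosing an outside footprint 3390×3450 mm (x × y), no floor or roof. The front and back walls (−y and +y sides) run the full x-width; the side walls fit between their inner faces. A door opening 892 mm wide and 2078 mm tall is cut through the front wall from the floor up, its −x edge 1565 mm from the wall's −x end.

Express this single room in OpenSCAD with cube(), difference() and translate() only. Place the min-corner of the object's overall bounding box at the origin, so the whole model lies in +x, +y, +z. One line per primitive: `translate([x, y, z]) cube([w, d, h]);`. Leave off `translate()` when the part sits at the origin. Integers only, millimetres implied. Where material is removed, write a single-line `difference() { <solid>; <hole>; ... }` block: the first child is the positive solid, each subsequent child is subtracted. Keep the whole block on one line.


difference() { cube([3390, 145, 2840]); translate([1565, 0, 0]) cube([892, 145, 2078]); }
translate([0, 3305, 0]) cube([3390, 145, 2840]);
translate([0, 145, 0]) cube([145, 3160, 2840]);
translate([3245, 145, 0]) cube([145, 3160, 2840]);


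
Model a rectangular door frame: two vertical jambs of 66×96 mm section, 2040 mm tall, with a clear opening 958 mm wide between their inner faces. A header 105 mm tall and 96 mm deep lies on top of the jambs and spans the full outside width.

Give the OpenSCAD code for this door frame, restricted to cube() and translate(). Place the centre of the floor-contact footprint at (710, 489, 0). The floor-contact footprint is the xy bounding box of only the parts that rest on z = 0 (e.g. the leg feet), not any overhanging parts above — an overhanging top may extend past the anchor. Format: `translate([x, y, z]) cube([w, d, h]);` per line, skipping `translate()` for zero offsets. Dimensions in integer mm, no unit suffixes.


translate([165, 441, 0]) cube([66, 96, 2040]);
translate([1189, 441, 0]) cube([66, 96, 2040]);
translate([165, 441, 2040]) cube([1090, 96, 105]);


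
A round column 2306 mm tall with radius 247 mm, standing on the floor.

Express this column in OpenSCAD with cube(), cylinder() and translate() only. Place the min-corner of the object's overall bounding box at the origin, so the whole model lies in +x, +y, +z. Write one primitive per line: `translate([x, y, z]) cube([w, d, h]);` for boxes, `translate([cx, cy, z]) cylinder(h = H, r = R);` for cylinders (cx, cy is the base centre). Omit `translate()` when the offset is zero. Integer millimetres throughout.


translate([247, 247, 0]) cylinder(h = 2306, r = 247);


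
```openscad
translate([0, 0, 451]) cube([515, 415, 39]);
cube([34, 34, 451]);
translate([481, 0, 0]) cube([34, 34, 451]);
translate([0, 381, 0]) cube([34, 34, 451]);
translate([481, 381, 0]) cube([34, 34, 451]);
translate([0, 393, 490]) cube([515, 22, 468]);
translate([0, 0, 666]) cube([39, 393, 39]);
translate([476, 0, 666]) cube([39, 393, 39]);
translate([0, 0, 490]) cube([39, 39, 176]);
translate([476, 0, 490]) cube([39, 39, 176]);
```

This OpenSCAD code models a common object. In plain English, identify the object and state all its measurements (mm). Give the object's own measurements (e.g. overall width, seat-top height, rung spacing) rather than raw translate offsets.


A chair. The seat is a 515×415×39 mm slab with its top at z = 490 mm, on four 34×34 mm corner legs (flush with the seat edges, standing on z = 0). A flat backrest 22 mm thick, 468 mm tall, spans the full seat width and rises from the seat top along its +y edge, rear face flush with the rear of the seat. Two armrests of 39×39 mm section run along each side from the seat's front edge to the front of the backrest, top faces 215 mm above the seat top and outer faces flush with the seat's x-edges; a 39×39 mm post under the front of each armrest stands on the seat at the front corner.


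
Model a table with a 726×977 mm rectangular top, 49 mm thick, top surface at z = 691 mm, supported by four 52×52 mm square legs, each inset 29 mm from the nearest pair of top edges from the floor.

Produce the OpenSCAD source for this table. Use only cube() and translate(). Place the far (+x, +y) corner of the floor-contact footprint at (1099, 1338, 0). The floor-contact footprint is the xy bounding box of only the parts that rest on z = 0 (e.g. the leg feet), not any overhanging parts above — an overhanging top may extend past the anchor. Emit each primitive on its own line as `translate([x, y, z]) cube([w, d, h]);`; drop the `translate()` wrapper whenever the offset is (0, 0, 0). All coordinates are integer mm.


translate([402, 390, 642]) cube([726, 977, 49]);
translate([431, 419, 0]) cube([52, 52, 642]);
translate([1047, 419, 0]) cube([52, 52, 642]);
translate([431, 1286, 0]) cube([52, 52, 642]);
translate([1047, 1286, 0]) cube([52, 52, 642]);


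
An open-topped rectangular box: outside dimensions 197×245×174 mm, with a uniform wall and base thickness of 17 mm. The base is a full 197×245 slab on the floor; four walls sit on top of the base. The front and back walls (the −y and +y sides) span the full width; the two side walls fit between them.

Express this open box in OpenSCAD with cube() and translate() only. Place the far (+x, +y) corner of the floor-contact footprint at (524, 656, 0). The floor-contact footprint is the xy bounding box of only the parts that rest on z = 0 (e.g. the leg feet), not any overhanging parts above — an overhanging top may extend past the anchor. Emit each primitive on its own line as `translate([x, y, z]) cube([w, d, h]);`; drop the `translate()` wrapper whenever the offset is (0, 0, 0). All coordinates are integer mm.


translate([327, 411, 0]) cube([197, 245, 17]);
translate([327, 411, 17]) cube([197, 17, 157]);
translate([327, 639, 17]) cube([197, 17, 157]);
translate([327, 428, 17]) cube([17, 211, 157]);
translate([507, 428, 17]) cube([17, 211, 157]);


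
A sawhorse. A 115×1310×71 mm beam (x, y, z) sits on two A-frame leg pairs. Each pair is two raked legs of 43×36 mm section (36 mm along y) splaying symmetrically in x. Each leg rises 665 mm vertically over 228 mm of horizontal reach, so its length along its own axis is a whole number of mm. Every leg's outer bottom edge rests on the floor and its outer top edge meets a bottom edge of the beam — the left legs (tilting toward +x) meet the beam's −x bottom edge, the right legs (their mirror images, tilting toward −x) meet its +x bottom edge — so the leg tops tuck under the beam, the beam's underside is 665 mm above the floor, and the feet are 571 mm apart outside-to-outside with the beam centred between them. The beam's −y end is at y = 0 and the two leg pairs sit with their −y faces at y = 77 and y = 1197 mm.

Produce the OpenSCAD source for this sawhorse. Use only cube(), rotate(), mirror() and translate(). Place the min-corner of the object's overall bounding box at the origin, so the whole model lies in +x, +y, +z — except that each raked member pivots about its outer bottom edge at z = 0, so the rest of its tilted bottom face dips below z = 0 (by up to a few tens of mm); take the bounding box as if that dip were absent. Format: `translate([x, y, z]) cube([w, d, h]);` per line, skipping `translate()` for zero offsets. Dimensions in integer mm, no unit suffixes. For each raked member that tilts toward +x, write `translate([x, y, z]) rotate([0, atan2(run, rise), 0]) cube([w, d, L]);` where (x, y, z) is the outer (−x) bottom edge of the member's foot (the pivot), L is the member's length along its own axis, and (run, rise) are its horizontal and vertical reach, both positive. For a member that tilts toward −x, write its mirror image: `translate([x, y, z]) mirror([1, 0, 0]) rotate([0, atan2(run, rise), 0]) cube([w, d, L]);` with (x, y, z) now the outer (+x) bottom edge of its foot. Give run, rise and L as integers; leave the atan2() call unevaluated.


translate([228, 0, 665]) cube([115, 1310, 71]);
translate([0, 77, 0]) rotate([0, atan2(228, 665), 0]) cube([43, 36, 703]);
translate([571, 77, 0]) mirror([1, 0, 0]) rotate([0, atan2(228, 665), 0]) cube([43, 36, 703]);
translate([0, 1197, 0]) rotate([0, atan2(228, 665), 0]) cube([43, 36, 703]);
translate([571, 1197, 0]) mirror([1, 0, 0]) rotate([0, atan2(228, 665), 0]) cube([43, 36, 703]);


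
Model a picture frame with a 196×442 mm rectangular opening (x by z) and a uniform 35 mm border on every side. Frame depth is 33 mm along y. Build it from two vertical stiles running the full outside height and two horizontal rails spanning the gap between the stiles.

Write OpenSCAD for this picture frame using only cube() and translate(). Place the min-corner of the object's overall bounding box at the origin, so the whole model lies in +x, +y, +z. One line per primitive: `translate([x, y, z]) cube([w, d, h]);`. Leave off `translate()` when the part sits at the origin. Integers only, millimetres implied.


cube([35, 33, 512]);
translate([231, 0, 0]) cube([35, 33, 512]);
translate([35, 0, 0]) cube([196, 33, 35]);
translate([35, 0, 477]) cube([196, 33, 35]);


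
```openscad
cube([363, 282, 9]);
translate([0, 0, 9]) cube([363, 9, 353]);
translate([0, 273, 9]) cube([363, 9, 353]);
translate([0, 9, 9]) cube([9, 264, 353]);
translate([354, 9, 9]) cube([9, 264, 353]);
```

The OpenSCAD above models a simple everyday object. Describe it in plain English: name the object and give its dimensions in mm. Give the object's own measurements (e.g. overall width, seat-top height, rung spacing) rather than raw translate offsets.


An open-topped rectangular box: outside dimensions 363×282×362 mm, with a uniform wall and base thickness of 9 mm. The base is a full 363×282 slab on the floor; four walls sit on top of the base. The front and back walls (the −y and +y sides) span the full width; the two side walls fit between them.


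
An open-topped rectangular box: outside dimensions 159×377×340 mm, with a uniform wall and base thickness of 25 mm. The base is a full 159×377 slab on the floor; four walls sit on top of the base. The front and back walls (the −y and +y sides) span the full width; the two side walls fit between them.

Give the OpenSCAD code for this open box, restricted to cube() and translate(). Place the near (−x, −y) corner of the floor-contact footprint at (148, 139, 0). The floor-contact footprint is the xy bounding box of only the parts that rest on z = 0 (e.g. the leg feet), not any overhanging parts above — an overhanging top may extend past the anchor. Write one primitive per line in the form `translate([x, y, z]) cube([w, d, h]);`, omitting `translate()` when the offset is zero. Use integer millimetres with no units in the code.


translate([148, 139, 0]) cube([159, 377, 25]);
translate([148, 139, 25]) cube([159, 25, 315]);
translate([148, 491, 25]) cube([159, 25, 315]);
translate([148, 164, 25]) cube([25, 327, 315]);
translate([282, 164, 25]) cube([25, 327, 315]);


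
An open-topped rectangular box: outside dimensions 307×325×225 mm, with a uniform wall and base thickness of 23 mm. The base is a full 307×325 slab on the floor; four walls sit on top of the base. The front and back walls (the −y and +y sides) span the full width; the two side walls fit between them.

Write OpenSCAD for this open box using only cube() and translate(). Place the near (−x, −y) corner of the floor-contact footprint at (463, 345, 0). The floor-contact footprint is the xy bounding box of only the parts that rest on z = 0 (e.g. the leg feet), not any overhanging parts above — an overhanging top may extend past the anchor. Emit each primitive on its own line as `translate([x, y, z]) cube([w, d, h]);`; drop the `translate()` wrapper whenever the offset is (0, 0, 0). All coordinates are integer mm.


translate([463, 345, 0]) cube([307, 325, 23]);
translate([463, 345, 23]) cube([307, 23, 202]);
translate([463, 647, 23]) cube([307, 23, 202]);
translate([463, 368, 23]) cube([23, 279, 202]);
translate([747, 368, 23]) cube([23, 279, 202]);


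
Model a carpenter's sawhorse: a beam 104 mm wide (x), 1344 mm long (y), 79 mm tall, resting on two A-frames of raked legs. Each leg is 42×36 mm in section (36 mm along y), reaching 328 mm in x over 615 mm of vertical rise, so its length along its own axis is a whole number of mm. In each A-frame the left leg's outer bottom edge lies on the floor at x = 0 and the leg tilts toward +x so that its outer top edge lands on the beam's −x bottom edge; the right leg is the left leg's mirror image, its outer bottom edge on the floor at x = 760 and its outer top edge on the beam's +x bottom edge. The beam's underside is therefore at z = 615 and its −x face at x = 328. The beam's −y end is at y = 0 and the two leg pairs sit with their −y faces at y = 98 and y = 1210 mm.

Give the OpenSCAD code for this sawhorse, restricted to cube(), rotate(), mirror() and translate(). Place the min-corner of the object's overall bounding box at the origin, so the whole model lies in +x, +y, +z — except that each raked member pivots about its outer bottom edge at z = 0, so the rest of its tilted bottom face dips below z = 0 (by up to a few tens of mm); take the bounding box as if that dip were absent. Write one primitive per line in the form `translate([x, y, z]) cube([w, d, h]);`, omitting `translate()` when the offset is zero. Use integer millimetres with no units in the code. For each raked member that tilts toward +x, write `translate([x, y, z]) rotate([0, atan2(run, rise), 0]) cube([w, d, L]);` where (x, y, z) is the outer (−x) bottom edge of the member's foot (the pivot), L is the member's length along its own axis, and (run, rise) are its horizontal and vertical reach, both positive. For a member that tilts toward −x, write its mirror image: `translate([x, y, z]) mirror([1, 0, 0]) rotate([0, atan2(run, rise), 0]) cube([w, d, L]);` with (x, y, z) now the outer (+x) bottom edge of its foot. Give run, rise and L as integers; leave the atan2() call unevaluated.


translate([328, 0, 615]) cube([104, 1344, 79]);
translate([0, 98, 0]) rotate([0, atan2(328, 615), 0]) cube([42, 36, 697]);
translate([760, 98, 0]) mirror([1, 0, 0]) rotate([0, atan2(328, 615), 0]) cube([42, 36, 697]);
translate([0, 1210, 0]) rotate([0, atan2(328, 615), 0]) cube([42, 36, 697]);
translate([760, 1210, 0]) mirror([1, 0, 0]) rotate([0, atan2(328, 615), 0]) cube([42, 36, 697]);


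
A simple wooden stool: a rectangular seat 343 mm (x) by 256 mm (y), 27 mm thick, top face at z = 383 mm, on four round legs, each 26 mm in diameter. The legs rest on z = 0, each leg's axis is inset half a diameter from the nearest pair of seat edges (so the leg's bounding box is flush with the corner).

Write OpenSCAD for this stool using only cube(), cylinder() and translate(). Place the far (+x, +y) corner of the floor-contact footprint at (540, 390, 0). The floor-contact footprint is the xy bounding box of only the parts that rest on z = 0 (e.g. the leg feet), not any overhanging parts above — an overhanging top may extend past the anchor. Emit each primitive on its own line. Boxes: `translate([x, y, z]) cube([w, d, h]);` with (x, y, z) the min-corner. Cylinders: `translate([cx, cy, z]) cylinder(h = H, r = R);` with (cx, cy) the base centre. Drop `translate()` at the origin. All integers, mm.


translate([197, 134, 356]) cube([343, 256, 27]);
translate([210, 147, 0]) cylinder(h = 356, r = 13);
translate([527, 147, 0]) cylinder(h = 356, r = 13);
translate([210, 377, 0]) cylinder(h = 356, r = 13);
translate([527, 377, 0]) cylinder(h = 356, r = 13);


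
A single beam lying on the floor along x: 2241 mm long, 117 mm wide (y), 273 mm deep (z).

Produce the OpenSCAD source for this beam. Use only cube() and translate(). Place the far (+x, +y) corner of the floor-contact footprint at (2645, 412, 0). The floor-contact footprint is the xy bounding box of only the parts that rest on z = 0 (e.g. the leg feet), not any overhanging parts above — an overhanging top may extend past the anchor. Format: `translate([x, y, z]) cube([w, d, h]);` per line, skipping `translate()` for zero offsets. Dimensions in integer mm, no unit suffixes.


translate([404, 295, 0]) cube([2241, 117, 273]);


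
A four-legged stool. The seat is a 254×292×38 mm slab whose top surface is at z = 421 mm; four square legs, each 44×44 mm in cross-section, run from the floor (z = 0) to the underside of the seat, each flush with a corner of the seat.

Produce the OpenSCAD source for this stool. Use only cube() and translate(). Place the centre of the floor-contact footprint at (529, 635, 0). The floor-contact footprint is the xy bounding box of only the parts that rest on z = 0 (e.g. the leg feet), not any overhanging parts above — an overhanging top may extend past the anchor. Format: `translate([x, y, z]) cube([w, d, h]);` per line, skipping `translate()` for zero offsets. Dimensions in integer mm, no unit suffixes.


translate([402, 489, 383]) cube([254, 292, 38]);
translate([402, 489, 0]) cube([44, 44, 383]);
translate([612, 489, 0]) cube([44, 44, 383]);
translate([402, 737, 0]) cube([44, 44, 383]);
translate([612, 737, 0]) cube([44, 44, 383]);


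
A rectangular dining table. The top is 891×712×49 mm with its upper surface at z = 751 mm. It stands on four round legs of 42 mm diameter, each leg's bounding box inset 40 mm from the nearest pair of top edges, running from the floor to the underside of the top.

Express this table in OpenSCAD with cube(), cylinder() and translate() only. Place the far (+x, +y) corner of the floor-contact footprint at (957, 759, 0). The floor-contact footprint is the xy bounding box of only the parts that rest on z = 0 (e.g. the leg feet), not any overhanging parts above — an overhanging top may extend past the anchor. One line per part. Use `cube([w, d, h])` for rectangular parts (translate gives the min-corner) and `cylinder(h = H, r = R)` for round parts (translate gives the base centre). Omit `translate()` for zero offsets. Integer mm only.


// leg_h = 751 - 49 = 702
translate([106, 87, 702]) cube([891, 712, 49]);
translate([167, 148, 0]) cylinder(h = 702, r = 21);
translate([936, 148, 0]) cylinder(h = 702, r = 21);
translate([167, 738, 0]) cylinder(h = 702, r = 21);
translate([936, 738, 0]) cylinder(h = 702, r = 21);


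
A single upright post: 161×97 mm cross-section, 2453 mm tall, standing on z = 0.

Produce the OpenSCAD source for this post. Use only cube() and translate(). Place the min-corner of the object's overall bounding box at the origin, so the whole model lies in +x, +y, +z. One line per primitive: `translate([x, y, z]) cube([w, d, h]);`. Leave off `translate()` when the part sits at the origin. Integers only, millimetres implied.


cube([161, 97, 2453]);


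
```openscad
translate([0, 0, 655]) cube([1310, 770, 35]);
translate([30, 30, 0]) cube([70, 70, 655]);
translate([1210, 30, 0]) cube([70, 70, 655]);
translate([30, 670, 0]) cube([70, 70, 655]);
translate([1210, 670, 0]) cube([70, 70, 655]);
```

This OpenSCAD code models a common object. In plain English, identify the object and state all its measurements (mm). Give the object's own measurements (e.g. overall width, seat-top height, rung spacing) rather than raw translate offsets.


A rectangular dining table. The top is 1310×770×35 mm with its upper surface at z = 690 mm. It stands on four 70×70 mm square legs, each inset 30 mm from the nearest pair of top edges, running from the floor to the underside of the top.


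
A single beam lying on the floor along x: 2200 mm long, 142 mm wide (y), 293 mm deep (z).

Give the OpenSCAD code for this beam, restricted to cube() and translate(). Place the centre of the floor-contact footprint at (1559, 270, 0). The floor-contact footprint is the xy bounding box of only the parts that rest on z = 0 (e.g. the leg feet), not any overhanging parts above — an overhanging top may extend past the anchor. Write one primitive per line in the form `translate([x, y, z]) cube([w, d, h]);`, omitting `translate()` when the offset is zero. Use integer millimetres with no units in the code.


translate([459, 199, 0]) cube([2200, 142, 293]);


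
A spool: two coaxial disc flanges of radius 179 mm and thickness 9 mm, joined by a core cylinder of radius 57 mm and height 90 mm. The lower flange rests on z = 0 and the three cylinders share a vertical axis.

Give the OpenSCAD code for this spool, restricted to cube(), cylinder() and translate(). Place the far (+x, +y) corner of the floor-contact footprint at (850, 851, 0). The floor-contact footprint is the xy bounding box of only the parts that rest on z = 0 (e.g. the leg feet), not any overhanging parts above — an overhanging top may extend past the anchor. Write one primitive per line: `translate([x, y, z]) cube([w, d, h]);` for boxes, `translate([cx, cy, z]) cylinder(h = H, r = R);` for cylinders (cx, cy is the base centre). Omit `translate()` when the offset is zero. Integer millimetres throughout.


translate([671, 672, 0]) cylinder(h = 9, r = 179);
translate([671, 672, 9]) cylinder(h = 90, r = 57);
translate([671, 672, 99]) cylinder(h = 9, r = 179);


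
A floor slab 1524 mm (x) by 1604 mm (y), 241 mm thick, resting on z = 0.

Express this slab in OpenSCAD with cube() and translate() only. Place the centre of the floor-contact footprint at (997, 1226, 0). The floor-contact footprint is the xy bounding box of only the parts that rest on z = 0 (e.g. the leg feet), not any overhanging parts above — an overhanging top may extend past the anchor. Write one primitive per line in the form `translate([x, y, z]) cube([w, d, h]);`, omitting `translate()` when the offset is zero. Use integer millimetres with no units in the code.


translate([235, 424, 0]) cube([1524, 1604, 241]);


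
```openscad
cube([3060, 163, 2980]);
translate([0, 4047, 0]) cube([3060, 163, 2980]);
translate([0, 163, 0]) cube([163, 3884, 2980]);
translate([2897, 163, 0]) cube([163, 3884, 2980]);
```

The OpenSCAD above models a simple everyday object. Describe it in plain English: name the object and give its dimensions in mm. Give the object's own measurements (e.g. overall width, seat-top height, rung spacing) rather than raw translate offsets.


The wall frame of a small rectangular building: four walls, each 2980 mm tall and 163 mm thick, enclosing a footprint 3060 mm (x) by 4210 mm (y) outside-to-outside, with no floor or roof. The front and back walls (the −y and +y sides) span the full width; the two side walls fit between them.


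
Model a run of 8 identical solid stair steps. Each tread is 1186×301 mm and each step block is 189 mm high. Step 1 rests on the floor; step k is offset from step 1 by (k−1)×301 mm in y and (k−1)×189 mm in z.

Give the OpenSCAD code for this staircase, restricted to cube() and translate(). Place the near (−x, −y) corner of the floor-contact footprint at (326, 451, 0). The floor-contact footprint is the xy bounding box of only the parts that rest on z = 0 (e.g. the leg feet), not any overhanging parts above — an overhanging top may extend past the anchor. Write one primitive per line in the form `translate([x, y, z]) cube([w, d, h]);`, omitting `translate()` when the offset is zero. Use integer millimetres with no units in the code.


translate([326, 451, 0]) cube([1186, 301, 189]);
translate([326, 752, 189]) cube([1186, 301, 189]);
translate([326, 1053, 378]) cube([1186, 301, 189]);
translate([326, 1354, 567]) cube([1186, 301, 189]);
translate([326, 1655, 756]) cube([1186, 301, 189]);
translate([326, 1956, 945]) cube([1186, 301, 189]);
translate([326, 2257, 1134]) cube([1186, 301, 189]);
translate([326, 2558, 1323]) cube([1186, 301, 189]);


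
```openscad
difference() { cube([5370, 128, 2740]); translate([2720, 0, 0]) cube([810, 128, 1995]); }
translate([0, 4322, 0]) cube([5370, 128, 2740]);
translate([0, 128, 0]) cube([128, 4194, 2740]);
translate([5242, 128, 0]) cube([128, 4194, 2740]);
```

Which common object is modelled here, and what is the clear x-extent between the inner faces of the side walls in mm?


A single room. The interior width is 5114 mm.

Four walls enclosing a rectangle with a door in the front wall — a room. Outside width 5370 minus two 128 mm walls gives 5114 mm.


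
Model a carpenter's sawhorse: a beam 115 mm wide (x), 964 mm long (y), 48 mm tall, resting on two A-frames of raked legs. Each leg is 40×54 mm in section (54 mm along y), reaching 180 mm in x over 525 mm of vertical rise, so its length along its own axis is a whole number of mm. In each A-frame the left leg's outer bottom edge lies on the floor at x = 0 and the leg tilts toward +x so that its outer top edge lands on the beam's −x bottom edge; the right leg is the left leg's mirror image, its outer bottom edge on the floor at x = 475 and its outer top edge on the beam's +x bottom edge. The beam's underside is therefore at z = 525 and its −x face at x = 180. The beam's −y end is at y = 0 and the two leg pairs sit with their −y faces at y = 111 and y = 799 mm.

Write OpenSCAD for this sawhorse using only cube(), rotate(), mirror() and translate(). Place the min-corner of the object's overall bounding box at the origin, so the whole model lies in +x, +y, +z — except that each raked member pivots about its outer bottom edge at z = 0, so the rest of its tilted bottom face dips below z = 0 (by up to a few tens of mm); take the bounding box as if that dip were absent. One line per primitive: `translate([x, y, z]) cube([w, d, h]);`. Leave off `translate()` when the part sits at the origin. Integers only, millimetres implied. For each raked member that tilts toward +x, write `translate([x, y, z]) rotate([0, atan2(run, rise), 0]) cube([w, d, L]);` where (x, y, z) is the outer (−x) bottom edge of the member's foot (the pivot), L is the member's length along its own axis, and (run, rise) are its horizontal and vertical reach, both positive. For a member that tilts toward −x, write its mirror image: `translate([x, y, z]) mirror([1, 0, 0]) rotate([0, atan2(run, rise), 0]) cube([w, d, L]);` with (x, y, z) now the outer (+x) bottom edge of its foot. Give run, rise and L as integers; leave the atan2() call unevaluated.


// leg length = √(180² + 525²) = 555
// right-leg outer foot x = 2·180 + 115 = 475
// beam min-corner = (180, 0, 525)
translate([180, 0, 525]) cube([115, 964, 48]);
translate([0, 111, 0]) rotate([0, atan2(180, 525), 0]) cube([40, 54, 555]);
translate([475, 111, 0]) mirror([1, 0, 0]) rotate([0, atan2(180, 525), 0]) cube([40, 54, 555]);
translate([0, 799, 0]) rotate([0, atan2(180, 525), 0]) cube([40, 54, 555]);
translate([475, 799, 0]) mirror([1, 0, 0]) rotate([0, atan2(180, 525), 0]) cube([40, 54, 555]);


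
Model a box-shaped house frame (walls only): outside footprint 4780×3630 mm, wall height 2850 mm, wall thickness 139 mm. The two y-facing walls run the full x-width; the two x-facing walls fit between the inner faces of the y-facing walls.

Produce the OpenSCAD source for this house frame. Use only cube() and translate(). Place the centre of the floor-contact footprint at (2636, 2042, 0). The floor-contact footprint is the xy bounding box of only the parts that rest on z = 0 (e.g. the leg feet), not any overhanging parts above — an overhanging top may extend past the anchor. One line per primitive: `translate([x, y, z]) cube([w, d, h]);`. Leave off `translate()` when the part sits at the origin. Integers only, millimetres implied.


translate([246, 227, 0]) cube([4780, 139, 2850]);
translate([246, 3718, 0]) cube([4780, 139, 2850]);
translate([246, 366, 0]) cube([139, 3352, 2850]);
translate([4887, 366, 0]) cube([139, 3352, 2850]);


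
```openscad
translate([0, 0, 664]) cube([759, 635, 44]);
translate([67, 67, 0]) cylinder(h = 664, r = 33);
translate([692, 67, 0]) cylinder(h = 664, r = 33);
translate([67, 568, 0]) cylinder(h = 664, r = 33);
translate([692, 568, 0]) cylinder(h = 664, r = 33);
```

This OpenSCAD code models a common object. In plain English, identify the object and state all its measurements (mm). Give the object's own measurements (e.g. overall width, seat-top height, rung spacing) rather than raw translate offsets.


A rectangular dining table. The top is 759×635×44 mm with its upper surface at z = 708 mm. It stands on four round legs of 66 mm diameter, each leg's bounding box inset 34 mm from the nearest pair of top edges, running from the floor to the underside of the top.


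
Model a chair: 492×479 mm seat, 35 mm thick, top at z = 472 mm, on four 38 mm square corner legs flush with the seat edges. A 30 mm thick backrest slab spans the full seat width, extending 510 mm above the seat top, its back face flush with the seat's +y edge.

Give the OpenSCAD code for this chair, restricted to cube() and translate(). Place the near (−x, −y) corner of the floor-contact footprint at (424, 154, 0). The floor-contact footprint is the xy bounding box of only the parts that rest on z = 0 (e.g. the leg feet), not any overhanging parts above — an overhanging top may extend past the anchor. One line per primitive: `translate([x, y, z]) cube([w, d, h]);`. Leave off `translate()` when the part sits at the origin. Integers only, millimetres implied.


// leg_h = 472 - 35 = 437
translate([424, 154, 437]) cube([492, 479, 35]);
translate([424, 154, 0]) cube([38, 38, 437]);
translate([878, 154, 0]) cube([38, 38, 437]);
translate([424, 595, 0]) cube([38, 38, 437]);
translate([878, 595, 0]) cube([38, 38, 437]);
translate([424, 603, 472]) cube([492, 30, 510]);


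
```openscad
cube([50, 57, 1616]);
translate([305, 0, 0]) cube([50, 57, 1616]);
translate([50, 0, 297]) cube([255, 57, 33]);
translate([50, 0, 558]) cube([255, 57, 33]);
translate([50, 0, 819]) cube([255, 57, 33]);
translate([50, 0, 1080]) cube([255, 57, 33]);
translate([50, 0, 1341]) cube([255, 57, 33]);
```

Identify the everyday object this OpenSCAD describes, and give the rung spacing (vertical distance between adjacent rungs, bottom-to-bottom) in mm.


A ladder. The rung spacing is 261 mm.

Two tall 50×57 posts with 5 short bars between them — a ladder. Adjacent rungs sit at z = 297 and z = 558, so the spacing is 558 − 297 = 261 mm.


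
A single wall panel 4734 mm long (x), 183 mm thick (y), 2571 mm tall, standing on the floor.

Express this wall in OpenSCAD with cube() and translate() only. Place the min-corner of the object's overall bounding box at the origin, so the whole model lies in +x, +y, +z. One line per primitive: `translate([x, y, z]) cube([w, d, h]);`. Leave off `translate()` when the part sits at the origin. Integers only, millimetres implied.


cube([4734, 183, 2571]);


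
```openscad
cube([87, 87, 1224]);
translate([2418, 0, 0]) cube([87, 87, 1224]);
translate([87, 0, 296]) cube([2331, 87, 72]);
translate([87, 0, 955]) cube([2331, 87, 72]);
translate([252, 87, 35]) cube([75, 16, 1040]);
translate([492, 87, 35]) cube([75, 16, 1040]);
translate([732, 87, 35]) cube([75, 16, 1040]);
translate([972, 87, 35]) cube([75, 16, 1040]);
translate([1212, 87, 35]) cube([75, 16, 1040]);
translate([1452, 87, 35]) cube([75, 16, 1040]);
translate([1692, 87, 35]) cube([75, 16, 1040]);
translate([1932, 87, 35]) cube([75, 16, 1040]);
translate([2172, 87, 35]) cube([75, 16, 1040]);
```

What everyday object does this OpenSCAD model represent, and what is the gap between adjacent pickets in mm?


A fence section. The picket gap is 165 mm.

Two posts, two rails, 9 pickets — a fence section. Span 2331 mm holds 9 pickets of 75 mm with 10 equal gaps: ⌊(2331 − 9·75) / 10⌋ = 165 mm.


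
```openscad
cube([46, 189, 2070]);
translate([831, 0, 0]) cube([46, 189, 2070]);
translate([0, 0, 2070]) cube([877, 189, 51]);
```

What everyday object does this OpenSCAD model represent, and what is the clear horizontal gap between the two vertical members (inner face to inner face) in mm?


A door frame. The clear opening width is 785 mm.

Two 2070 mm tall posts with a header on top — a door frame. The left jamb is 46 mm wide at x = 0; the right jamb starts at x = 831. The clear opening is 831 − 46 = 785 mm.


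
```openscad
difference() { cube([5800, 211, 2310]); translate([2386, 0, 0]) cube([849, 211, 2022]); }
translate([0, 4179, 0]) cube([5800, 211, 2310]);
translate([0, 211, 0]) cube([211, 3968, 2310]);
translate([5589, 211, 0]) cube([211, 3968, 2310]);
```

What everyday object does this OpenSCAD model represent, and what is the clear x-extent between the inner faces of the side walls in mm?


A single room. The interior width is 5378 mm.

Four walls enclosing a rectangle with a door in the front wall — a room. Outside width 5800 minus two 211 mm walls gives 5378 mm.


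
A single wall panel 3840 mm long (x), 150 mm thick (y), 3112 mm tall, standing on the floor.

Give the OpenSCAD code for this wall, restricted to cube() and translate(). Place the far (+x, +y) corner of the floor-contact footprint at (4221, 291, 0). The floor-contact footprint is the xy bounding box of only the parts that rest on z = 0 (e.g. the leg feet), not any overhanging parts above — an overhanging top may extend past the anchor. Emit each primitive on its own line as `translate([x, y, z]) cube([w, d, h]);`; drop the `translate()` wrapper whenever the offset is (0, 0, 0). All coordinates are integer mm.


translate([381, 141, 0]) cube([3840, 150, 3112]);


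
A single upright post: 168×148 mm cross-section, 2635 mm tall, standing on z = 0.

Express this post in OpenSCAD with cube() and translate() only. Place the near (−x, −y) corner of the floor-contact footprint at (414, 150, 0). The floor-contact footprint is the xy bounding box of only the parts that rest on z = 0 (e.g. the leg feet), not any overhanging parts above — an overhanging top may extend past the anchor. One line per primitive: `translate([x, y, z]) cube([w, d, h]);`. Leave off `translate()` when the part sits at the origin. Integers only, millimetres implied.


translate([414, 150, 0]) cube([168, 148, 2635]);


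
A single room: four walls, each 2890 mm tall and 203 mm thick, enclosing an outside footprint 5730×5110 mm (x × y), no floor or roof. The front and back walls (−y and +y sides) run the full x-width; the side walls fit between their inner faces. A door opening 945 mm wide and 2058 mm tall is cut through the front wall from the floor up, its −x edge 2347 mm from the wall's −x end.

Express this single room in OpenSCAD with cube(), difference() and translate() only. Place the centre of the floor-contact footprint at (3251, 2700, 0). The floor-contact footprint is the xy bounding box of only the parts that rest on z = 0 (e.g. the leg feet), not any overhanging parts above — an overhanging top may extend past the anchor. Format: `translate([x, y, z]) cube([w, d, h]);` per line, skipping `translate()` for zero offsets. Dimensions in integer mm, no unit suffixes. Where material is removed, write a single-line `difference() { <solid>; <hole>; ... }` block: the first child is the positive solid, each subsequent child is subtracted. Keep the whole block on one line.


difference() { translate([386, 145, 0]) cube([5730, 203, 2890]); translate([2733, 145, 0]) cube([945, 203, 2058]); }
translate([386, 5052, 0]) cube([5730, 203, 2890]);
translate([386, 348, 0]) cube([203, 4704, 2890]);
translate([5913, 348, 0]) cube([203, 4704, 2890]);


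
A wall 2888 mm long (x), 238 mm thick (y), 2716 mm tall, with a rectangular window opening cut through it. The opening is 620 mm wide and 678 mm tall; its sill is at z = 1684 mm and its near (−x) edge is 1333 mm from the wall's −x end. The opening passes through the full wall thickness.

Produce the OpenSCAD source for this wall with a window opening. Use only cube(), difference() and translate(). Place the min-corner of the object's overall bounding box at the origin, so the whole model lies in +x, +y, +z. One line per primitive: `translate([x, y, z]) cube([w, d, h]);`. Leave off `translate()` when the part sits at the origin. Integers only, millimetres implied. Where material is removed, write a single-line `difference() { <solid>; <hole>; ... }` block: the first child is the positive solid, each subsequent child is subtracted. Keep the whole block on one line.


difference() { cube([2888, 238, 2716]); translate([1333, 0, 1684]) cube([620, 238, 678]); }


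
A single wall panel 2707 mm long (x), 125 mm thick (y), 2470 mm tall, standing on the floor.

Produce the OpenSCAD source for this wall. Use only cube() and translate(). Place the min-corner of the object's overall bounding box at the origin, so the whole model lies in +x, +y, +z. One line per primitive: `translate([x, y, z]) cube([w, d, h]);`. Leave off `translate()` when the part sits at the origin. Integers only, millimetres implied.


cube([2707, 125, 2470]);


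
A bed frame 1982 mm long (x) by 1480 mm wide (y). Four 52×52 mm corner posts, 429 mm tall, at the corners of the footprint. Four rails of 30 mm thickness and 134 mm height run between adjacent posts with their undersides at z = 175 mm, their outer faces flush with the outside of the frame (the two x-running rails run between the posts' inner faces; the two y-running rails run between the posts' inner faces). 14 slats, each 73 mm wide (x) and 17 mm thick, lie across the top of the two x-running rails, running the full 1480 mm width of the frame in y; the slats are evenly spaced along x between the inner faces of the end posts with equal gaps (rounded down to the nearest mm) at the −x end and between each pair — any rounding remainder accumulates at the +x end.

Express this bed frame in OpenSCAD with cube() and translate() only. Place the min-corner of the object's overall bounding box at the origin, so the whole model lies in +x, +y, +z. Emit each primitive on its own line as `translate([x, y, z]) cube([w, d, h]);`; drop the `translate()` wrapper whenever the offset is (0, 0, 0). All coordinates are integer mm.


cube([52, 52, 429]);
translate([0, 1428, 0]) cube([52, 52, 429]);
translate([1930, 0, 0]) cube([52, 52, 429]);
translate([1930, 1428, 0]) cube([52, 52, 429]);
translate([52, 0, 175]) cube([1878, 30, 134]);
translate([52, 1450, 175]) cube([1878, 30, 134]);
translate([0, 52, 175]) cube([30, 1376, 134]);
translate([1952, 52, 175]) cube([30, 1376, 134]);
translate([109, 0, 309]) cube([73, 1480, 17]);
translate([239, 0, 309]) cube([73, 1480, 17]);
translate([369, 0, 309]) cube([73, 1480, 17]);
translate([499, 0, 309]) cube([73, 1480, 17]);
translate([629, 0, 309]) cube([73, 1480, 17]);
translate([759, 0, 309]) cube([73, 1480, 17]);
translate([889, 0, 309]) cube([73, 1480, 17]);
translate([1019, 0, 309]) cube([73, 1480, 17]);
translate([1149, 0, 309]) cube([73, 1480, 17]);
translate([1279, 0, 309]) cube([73, 1480, 17]);
translate([1409, 0, 309]) cube([73, 1480, 17]);
translate([1539, 0, 309]) cube([73, 1480, 17]);
translate([1669, 0, 309]) cube([73, 1480, 17]);
translate([1799, 0, 309]) cube([73, 1480, 17]);
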